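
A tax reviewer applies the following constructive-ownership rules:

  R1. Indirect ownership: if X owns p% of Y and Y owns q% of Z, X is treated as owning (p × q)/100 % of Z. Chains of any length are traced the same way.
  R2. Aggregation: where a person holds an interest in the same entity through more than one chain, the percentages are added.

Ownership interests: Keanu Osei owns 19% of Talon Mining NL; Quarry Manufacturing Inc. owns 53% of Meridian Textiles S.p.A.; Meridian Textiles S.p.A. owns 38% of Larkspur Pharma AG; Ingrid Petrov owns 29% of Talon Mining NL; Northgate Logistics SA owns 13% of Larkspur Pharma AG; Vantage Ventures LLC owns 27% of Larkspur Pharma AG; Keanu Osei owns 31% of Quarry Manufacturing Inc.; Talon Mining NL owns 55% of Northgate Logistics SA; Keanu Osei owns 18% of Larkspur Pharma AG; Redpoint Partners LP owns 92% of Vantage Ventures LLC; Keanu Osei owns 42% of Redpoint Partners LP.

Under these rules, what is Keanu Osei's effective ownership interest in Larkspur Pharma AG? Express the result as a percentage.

36.0347%

Chain via Redpoint Partners LP → Vantage Ventures LLC (R1): 42% × 92% × 27% = 10.4328% of Larkspur Pharma AG.
Chain via Quarry Manufacturing Inc. → Meridian Textiles S.p.A. (R1): 31% × 53% × 38% = 6.2434% of Larkspur Pharma AG.
Chain via Talon Mining NL → Northgate Logistics SA (R1): 19% × 55% × 13% = 1.3585% of Larkspur Pharma AG.
Direct interest in Larkspur Pharma AG: 18%.
Aggregating (R2): 10.4328% + 6.2434% + 1.3585% + 18% = 36.0347%.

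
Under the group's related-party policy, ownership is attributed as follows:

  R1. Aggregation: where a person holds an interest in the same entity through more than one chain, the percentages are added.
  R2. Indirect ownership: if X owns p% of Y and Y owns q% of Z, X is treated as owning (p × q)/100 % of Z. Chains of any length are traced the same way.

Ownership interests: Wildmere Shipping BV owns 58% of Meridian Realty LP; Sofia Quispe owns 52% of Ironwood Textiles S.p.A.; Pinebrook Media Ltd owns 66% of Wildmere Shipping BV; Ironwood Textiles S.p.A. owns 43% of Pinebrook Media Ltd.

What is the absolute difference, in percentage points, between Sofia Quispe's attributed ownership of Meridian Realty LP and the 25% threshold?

Chain via Ironwood Textiles S.p.A. → Pinebrook Media Ltd → Wildmere Shipping BV (R2): 52% × 43% × 66% × 58% = 8.559408% of Meridian Realty LP.
8.559408% falls short of the 25% threshold by 16.440592 percentage points.

16.440592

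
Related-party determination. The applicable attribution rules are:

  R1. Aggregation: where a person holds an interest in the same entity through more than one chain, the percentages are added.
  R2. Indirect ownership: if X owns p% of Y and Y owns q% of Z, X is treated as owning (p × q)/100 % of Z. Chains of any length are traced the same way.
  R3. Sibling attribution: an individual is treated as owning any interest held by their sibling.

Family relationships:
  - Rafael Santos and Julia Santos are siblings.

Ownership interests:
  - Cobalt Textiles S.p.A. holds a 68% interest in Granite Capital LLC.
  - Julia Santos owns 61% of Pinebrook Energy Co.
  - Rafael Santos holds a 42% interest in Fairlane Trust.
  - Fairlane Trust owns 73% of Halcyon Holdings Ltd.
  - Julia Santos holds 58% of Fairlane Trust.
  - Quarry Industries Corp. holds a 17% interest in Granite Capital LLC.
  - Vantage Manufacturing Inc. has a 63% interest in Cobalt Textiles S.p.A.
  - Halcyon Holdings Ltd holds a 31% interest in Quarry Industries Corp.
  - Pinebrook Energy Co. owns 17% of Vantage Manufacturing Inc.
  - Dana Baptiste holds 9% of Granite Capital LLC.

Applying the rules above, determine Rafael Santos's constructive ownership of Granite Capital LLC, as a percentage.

By sibling attribution (R3), Rafael Santos is treated as also owning Julia Santos's interest in Fairlane Trust, giving 42% + 58% = 100%.
By sibling attribution (R3), Rafael Santos is treated as owning Julia Santos's 61% interest in Pinebrook Energy Co.
Chain via Fairlane Trust → Halcyon Holdings Ltd → Quarry Industries Corp. (R2): 100% × 73% × 31% × 17% = 3.8471% of Granite Capital LLC.
Chain via Pinebrook Energy Co. → Vantage Manufacturing Inc. → Cobalt Textiles S.p.A. (R2): 61% × 17% × 63% × 68% = 4.442508% of Granite Capital LLC.
Aggregating (R1): 3.8471% + 4.442508% = 8.289608%.

8.289608%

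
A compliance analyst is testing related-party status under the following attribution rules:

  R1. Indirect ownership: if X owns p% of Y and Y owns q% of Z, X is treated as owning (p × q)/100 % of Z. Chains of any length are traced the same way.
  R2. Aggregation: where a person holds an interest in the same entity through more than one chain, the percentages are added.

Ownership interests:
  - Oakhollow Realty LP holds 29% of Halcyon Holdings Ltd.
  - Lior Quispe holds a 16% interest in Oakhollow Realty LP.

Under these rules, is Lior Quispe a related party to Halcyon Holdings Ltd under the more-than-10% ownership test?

Chain via Oakhollow Realty LP (R1): 16% × 29% = 4.64% of Halcyon Holdings Ltd.
4.64% does not exceed the 10% threshold, so Lior is not a related party to Halcyon Holdings Ltd.

No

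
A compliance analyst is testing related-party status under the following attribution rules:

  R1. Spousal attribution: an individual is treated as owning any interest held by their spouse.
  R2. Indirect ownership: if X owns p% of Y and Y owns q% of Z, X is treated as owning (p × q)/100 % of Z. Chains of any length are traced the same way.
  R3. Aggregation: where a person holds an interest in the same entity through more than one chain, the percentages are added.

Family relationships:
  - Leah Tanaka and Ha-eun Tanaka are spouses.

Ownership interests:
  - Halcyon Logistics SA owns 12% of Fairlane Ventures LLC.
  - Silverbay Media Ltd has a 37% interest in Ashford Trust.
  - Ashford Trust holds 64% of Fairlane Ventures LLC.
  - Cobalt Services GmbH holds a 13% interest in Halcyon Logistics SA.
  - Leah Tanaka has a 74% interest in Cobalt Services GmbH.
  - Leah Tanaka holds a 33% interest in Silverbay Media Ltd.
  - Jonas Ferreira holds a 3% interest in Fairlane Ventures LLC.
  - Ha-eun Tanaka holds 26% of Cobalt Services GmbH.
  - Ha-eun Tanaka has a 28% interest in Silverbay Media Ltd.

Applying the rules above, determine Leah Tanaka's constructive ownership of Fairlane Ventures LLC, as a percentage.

16.0048%

By spousal attribution (R1), Leah Tanaka is treated as also owning Ha-eun Tanaka's interest in Cobalt Services GmbH, giving 74% + 26% = 100%.
By spousal attribution (R1), Leah Tanaka is treated as also owning Ha-eun Tanaka's interest in Silverbay Media Ltd, giving 33% + 28% = 61%.
Chain via Cobalt Services GmbH → Halcyon Logistics SA (R2): 100% × 13% × 12% = 1.56% of Fairlane Ventures LLC.
Chain via Silverbay Media Ltd → Ashford Trust (R2): 61% × 37% × 64% = 14.4448% of Fairlane Ventures LLC.
Aggregating (R3): 1.56% + 14.4448% = 16.0048%.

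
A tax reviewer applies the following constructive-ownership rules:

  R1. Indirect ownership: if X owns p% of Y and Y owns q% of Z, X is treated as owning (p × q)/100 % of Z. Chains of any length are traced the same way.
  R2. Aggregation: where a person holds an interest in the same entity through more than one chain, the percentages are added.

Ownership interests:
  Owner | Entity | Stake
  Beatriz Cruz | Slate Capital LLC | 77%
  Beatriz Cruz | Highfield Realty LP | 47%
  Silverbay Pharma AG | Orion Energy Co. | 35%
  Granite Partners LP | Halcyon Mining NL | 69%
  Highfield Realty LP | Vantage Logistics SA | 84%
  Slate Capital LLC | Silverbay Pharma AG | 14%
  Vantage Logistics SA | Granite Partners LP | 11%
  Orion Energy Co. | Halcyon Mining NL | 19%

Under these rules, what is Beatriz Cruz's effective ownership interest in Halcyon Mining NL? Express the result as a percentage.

Chain via Highfield Realty LP → Vantage Logistics SA → Granite Partners LP (R1): 47% × 84% × 11% × 69% = 2.996532% of Halcyon Mining NL.
Chain via Slate Capital LLC → Silverbay Pharma AG → Orion Energy Co. (R1): 77% × 14% × 35% × 19% = 0.71687% of Halcyon Mining NL.
Aggregating (R2): 2.996532% + 0.71687% = 3.713402%.

3.713402%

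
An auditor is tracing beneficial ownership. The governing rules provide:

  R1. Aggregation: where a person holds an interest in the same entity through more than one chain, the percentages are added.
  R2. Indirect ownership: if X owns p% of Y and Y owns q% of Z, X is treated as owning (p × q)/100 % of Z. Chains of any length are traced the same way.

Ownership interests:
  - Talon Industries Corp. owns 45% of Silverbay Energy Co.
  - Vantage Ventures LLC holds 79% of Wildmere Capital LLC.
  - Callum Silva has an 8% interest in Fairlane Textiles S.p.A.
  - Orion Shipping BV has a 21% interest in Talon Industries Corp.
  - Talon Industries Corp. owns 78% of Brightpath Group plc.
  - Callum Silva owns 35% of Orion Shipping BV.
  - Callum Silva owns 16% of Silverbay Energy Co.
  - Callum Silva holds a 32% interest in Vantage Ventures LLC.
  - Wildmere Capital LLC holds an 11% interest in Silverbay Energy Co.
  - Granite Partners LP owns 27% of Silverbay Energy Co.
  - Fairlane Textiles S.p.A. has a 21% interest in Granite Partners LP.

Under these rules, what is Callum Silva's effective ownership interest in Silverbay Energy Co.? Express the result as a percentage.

Chain via Fairlane Textiles S.p.A. → Granite Partners LP (R2): 8% × 21% × 27% = 0.4536% of Silverbay Energy Co.
Chain via Vantage Ventures LLC → Wildmere Capital LLC (R2): 32% × 79% × 11% = 2.7808% of Silverbay Energy Co.
Chain via Orion Shipping BV → Talon Industries Corp. (R2): 35% × 21% × 45% = 3.3075% of Silverbay Energy Co.
Direct interest in Silverbay Energy Co: 16%.
Aggregating (R1): 0.4536% + 2.7808% + 3.3075% + 16% = 22.5419%.

22.5419%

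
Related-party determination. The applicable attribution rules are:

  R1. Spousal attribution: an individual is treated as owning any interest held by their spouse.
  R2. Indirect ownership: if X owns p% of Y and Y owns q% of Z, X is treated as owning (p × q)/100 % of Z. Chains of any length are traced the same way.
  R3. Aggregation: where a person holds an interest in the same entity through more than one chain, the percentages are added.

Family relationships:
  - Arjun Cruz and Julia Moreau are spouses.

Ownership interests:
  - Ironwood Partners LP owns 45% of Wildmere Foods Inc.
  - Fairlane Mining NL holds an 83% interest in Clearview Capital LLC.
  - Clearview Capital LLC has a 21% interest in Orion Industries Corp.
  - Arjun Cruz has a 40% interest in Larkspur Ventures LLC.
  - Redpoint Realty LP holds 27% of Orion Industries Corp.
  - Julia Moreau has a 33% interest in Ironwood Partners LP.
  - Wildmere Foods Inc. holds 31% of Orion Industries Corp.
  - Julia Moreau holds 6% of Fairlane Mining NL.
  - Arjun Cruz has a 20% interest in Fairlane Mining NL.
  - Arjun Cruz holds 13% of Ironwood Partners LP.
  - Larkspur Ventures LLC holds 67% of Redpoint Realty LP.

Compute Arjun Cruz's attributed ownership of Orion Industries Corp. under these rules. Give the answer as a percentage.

18.1848%

By spousal attribution (R1), Arjun Cruz is treated as also owning Julia Moreau's interest in Fairlane Mining NL, giving 20% + 6% = 26%.
By spousal attribution (R1), Arjun Cruz is treated as also owning Julia Moreau's interest in Ironwood Partners LP, giving 13% + 33% = 46%.
Chain via Fairlane Mining NL → Clearview Capital LLC (R2): 26% × 83% × 21% = 4.5318% of Orion Industries Corp.
Chain via Larkspur Ventures LLC → Redpoint Realty LP (R2): 40% × 67% × 27% = 7.236% of Orion Industries Corp.
Chain via Ironwood Partners LP → Wildmere Foods Inc. (R2): 46% × 45% × 31% = 6.417% of Orion Industries Corp.
Aggregating (R3): 4.5318% + 7.236% + 6.417% = 18.1848%.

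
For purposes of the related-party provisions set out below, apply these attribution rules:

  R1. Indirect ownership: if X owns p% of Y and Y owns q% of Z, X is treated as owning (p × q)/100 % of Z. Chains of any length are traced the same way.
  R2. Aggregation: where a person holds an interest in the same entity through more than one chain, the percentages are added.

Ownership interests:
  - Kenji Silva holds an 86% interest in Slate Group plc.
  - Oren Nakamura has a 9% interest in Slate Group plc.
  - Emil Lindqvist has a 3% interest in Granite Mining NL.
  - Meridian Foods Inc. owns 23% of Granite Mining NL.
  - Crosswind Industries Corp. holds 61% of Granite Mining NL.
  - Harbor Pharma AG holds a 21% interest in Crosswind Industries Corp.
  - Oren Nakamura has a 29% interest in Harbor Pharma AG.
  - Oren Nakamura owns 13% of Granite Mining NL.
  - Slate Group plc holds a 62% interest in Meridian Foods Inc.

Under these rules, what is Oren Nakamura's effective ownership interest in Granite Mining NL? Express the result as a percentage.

Chain via Slate Group plc → Meridian Foods Inc. (R1): 9% × 62% × 23% = 1.2834% of Granite Mining NL.
Chain via Harbor Pharma AG → Crosswind Industries Corp. (R1): 29% × 21% × 61% = 3.7149% of Granite Mining NL.
Direct interest in Granite Mining NL: 13%.
Aggregating (R2): 1.2834% + 3.7149% + 13% = 17.9983%.

17.9983%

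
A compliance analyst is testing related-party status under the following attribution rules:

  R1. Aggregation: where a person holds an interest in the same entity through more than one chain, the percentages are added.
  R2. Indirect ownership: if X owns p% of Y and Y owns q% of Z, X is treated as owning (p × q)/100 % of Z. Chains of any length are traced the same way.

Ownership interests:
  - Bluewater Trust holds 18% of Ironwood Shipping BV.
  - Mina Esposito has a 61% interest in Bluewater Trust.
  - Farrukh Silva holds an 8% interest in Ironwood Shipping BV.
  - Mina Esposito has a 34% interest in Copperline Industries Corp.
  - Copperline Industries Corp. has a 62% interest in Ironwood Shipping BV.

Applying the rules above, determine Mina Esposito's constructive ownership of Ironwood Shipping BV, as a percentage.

32.06%

Chain via Copperline Industries Corp. (R2): 34% × 62% = 21.08% of Ironwood Shipping BV.
Chain via Bluewater Trust (R2): 61% × 18% = 10.98% of Ironwood Shipping BV.
Aggregating (R1): 21.08% + 10.98% = 32.06%.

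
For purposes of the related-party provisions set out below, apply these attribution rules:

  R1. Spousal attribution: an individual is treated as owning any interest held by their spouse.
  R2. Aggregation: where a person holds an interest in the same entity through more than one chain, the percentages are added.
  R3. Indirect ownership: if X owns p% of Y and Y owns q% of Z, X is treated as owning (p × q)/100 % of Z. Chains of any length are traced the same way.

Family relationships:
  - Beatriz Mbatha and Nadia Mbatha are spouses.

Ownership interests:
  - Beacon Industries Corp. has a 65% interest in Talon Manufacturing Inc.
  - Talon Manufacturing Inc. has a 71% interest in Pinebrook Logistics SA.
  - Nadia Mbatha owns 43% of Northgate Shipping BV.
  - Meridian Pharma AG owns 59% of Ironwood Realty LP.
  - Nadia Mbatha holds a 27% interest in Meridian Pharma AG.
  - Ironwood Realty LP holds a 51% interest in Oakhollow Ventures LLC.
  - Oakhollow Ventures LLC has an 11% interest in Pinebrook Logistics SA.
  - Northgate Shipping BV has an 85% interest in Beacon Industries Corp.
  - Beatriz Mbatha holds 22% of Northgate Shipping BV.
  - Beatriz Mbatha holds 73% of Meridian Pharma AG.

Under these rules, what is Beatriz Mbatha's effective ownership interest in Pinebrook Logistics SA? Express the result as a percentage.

By spousal attribution (R1), Beatriz Mbatha is treated as also owning Nadia Mbatha's interest in Meridian Pharma AG, giving 73% + 27% = 100%.
By spousal attribution (R1), Beatriz Mbatha is treated as also owning Nadia Mbatha's interest in Northgate Shipping BV, giving 22% + 43% = 65%.
Chain via Meridian Pharma AG → Ironwood Realty LP → Oakhollow Ventures LLC (R3): 100% × 59% × 51% × 11% = 3.3099% of Pinebrook Logistics SA.
Chain via Northgate Shipping BV → Beacon Industries Corp. → Talon Manufacturing Inc. (R3): 65% × 85% × 65% × 71% = 25.497875% of Pinebrook Logistics SA.
Aggregating (R2): 3.3099% + 25.497875% = 28.807775%.

28.807775%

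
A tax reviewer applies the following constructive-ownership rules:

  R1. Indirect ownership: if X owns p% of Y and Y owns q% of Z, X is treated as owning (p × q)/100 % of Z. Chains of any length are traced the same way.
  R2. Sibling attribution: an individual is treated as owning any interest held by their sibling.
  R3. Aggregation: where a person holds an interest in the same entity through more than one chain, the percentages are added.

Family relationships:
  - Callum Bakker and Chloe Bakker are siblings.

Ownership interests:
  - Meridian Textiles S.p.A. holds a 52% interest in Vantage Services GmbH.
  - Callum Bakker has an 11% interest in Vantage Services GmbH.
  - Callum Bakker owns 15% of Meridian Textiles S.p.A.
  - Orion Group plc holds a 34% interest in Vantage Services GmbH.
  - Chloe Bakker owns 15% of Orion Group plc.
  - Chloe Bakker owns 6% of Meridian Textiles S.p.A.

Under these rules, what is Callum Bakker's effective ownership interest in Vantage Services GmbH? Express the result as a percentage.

By sibling attribution (R2), Callum Bakker is treated as also owning Chloe Bakker's interest in Meridian Textiles S.p.A, giving 15% + 6% = 21%.
By sibling attribution (R2), Callum Bakker is treated as owning Chloe Bakker's 15% interest in Orion Group plc.
Chain via Meridian Textiles S.p.A. (R1): 21% × 52% = 10.92% of Vantage Services GmbH.
Direct interest in Vantage Services GmbH: 11%.
Chain via Orion Group plc (R1): 15% × 34% = 5.1% of Vantage Services GmbH.
Aggregating (R3): 10.92% + 11% + 5.1% = 27.02%.

27.02%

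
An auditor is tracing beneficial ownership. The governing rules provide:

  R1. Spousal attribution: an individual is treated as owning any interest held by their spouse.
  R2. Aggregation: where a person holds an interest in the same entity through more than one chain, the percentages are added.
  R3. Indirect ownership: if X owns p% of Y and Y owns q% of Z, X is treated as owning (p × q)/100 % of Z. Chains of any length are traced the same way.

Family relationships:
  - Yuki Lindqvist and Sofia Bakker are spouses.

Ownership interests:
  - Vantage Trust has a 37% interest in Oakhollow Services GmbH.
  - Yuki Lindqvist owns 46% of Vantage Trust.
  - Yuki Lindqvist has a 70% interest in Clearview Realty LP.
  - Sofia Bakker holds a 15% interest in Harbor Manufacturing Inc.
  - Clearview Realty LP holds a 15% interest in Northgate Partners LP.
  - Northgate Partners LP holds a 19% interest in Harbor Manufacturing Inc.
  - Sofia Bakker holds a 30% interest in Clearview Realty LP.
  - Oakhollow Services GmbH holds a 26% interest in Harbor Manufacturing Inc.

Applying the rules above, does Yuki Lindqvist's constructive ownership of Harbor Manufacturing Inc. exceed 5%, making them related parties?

By spousal attribution (R1), Yuki Lindqvist is treated as also owning Sofia Bakker's interest in Clearview Realty LP, giving 70% + 30% = 100%.
By spousal attribution (R1), Yuki Lindqvist is treated as owning Sofia Bakker's 15% interest in Harbor Manufacturing Inc.
Chain via Vantage Trust → Oakhollow Services GmbH (R3): 46% × 37% × 26% = 4.4252% of Harbor Manufacturing Inc.
Chain via Clearview Realty LP → Northgate Partners LP (R3): 100% × 15% × 19% = 2.85% of Harbor Manufacturing Inc.
Direct interest in Harbor Manufacturing Inc: 15%.
Aggregating (R2): 4.4252% + 2.85% + 15% = 22.2752%.
22.2752% exceeds the 5% threshold, so Yuki is a related party to Harbor Manufacturing Inc.

Yes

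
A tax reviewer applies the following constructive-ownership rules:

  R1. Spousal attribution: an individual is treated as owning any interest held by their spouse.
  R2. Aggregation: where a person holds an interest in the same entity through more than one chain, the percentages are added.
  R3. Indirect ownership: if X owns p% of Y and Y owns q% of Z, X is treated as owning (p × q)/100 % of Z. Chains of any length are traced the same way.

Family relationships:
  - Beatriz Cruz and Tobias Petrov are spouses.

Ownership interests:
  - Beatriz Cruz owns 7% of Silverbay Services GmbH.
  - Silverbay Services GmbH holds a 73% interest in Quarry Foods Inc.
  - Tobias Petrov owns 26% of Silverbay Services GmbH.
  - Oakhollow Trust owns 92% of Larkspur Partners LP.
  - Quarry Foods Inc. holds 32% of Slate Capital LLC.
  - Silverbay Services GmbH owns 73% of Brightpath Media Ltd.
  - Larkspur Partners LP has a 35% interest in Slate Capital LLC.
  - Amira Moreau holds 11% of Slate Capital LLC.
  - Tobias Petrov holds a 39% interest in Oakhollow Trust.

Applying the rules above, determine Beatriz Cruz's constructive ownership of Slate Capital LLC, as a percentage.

20.2668%

By spousal attribution (R1), Beatriz Cruz is treated as also owning Tobias Petrov's interest in Silverbay Services GmbH, giving 7% + 26% = 33%.
By spousal attribution (R1), Beatriz Cruz is treated as owning Tobias Petrov's 39% interest in Oakhollow Trust.
Chain via Silverbay Services GmbH → Quarry Foods Inc. (R3): 33% × 73% × 32% = 7.7088% of Slate Capital LLC.
Chain via Oakhollow Trust → Larkspur Partners LP (R3): 39% × 92% × 35% = 12.558% of Slate Capital LLC.
Aggregating (R2): 7.7088% + 12.558% = 20.2668%.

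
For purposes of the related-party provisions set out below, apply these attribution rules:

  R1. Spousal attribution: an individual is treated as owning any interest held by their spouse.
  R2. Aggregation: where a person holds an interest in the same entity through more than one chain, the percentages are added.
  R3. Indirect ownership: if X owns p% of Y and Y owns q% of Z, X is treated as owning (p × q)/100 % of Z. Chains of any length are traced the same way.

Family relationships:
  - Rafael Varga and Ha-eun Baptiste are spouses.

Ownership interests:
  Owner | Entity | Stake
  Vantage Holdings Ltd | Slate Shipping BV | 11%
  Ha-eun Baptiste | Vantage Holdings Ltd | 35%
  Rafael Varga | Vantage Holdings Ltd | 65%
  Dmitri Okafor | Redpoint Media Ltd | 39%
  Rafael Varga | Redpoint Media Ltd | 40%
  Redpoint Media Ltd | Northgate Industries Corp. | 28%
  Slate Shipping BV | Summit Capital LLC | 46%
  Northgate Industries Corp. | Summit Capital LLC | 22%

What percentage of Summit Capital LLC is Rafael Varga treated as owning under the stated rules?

By spousal attribution (R1), Rafael Varga is treated as also owning Ha-eun Baptiste's interest in Vantage Holdings Ltd, giving 65% + 35% = 100%.
Chain via Vantage Holdings Ltd → Slate Shipping BV (R3): 100% × 11% × 46% = 5.06% of Summit Capital LLC.
Chain via Redpoint Media Ltd → Northgate Industries Corp. (R3): 40% × 28% × 22% = 2.464% of Summit Capital LLC.
Aggregating (R2): 5.06% + 2.464% = 7.524%.

7.524%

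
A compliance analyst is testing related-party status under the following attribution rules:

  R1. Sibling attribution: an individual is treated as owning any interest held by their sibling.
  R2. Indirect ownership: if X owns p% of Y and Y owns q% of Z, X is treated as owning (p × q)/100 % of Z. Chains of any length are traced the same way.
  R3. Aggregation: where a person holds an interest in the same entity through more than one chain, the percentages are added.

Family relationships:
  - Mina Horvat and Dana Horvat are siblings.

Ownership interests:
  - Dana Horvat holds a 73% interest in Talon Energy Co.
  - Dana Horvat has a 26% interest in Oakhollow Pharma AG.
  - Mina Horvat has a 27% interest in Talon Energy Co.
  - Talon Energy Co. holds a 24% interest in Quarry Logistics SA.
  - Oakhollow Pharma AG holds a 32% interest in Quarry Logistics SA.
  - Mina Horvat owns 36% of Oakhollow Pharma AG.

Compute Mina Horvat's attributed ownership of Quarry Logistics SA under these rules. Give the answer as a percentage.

43.84%

By sibling attribution (R1), Mina Horvat is treated as also owning Dana Horvat's interest in Oakhollow Pharma AG, giving 36% + 26% = 62%.
By sibling attribution (R1), Mina Horvat is treated as also owning Dana Horvat's interest in Talon Energy Co, giving 27% + 73% = 100%.
Chain via Oakhollow Pharma AG (R2): 62% × 32% = 19.84% of Quarry Logistics SA.
Chain via Talon Energy Co. (R2): 100% × 24% = 24% of Quarry Logistics SA.
Aggregating (R3): 19.84% + 24% = 43.84%.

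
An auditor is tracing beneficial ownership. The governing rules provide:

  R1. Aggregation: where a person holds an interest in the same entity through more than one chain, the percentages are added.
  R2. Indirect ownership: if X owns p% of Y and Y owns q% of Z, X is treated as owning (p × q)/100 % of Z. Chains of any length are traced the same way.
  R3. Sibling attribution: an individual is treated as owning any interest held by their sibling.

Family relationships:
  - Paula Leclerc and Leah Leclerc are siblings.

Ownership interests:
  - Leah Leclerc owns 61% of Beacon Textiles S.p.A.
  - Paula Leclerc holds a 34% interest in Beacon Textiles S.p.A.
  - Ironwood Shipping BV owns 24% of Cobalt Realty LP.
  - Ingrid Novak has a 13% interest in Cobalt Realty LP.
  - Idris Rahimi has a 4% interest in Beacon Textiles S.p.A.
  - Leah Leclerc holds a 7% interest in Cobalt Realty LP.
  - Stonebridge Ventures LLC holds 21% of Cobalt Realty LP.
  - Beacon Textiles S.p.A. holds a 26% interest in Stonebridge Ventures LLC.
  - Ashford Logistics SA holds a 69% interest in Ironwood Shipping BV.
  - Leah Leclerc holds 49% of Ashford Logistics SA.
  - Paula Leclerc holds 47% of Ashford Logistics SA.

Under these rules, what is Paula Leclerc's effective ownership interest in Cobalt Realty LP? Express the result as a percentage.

By sibling attribution (R3), Paula Leclerc is treated as also owning Leah Leclerc's interest in Beacon Textiles S.p.A, giving 34% + 61% = 95%.
By sibling attribution (R3), Paula Leclerc is treated as also owning Leah Leclerc's interest in Ashford Logistics SA, giving 47% + 49% = 96%.
By sibling attribution (R3), Paula Leclerc is treated as owning Leah Leclerc's 7% interest in Cobalt Realty LP.
Chain via Beacon Textiles S.p.A. → Stonebridge Ventures LLC (R2): 95% × 26% × 21% = 5.187% of Cobalt Realty LP.
Chain via Ashford Logistics SA → Ironwood Shipping BV (R2): 96% × 69% × 24% = 15.8976% of Cobalt Realty LP.
Direct interest in Cobalt Realty LP: 7%.
Aggregating (R1): 5.187% + 15.8976% + 7% = 28.0846%.

28.0846%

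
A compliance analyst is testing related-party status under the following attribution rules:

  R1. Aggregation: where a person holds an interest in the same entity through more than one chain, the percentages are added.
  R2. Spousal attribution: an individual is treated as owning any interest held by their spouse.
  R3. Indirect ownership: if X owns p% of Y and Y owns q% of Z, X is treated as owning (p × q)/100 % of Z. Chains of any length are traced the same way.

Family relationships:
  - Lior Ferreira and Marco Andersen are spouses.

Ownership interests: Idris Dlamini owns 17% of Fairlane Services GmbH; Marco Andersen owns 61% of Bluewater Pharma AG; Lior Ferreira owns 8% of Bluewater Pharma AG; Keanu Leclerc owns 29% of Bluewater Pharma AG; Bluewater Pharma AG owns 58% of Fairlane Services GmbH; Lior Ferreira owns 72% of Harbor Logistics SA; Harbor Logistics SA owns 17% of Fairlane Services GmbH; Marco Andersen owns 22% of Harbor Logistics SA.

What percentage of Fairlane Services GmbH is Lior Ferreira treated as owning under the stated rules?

By spousal attribution (R2), Lior Ferreira is treated as also owning Marco Andersen's interest in Bluewater Pharma AG, giving 8% + 61% = 69%.
By spousal attribution (R2), Lior Ferreira is treated as also owning Marco Andersen's interest in Harbor Logistics SA, giving 72% + 22% = 94%.
Chain via Bluewater Pharma AG (R3): 69% × 58% = 40.02% of Fairlane Services GmbH.
Chain via Harbor Logistics SA (R3): 94% × 17% = 15.98% of Fairlane Services GmbH.
Aggregating (R1): 40.02% + 15.98% = 56%.

56%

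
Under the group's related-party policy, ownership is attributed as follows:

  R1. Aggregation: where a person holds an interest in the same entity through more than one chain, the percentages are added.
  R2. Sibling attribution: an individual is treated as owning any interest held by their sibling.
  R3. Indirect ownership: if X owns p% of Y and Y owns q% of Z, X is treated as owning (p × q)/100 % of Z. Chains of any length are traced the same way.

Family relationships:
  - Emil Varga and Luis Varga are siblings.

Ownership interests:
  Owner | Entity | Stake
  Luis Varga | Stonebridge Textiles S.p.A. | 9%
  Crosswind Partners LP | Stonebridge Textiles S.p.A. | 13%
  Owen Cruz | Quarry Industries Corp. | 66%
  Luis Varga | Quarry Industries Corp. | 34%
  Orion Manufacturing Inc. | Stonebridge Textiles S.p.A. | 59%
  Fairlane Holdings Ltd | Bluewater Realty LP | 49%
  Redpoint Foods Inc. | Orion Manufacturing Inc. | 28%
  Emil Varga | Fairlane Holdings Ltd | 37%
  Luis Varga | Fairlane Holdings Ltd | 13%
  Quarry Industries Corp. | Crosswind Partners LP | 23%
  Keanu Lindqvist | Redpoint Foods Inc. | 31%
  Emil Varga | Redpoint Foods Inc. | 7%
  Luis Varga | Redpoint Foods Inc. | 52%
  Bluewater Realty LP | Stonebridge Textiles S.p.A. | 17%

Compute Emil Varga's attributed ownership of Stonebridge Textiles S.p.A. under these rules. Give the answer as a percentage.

By sibling attribution (R2), Emil Varga is treated as also owning Luis Varga's interest in Fairlane Holdings Ltd, giving 37% + 13% = 50%.
By sibling attribution (R2), Emil Varga is treated as also owning Luis Varga's interest in Redpoint Foods Inc, giving 7% + 52% = 59%.
By sibling attribution (R2), Emil Varga is treated as owning Luis Varga's 34% interest in Quarry Industries Corp.
By sibling attribution (R2), Emil Varga is treated as owning Luis Varga's 9% interest in Stonebridge Textiles S.p.A.
Chain via Fairlane Holdings Ltd → Bluewater Realty LP (R3): 50% × 49% × 17% = 4.165% of Stonebridge Textiles S.p.A.
Chain via Redpoint Foods Inc. → Orion Manufacturing Inc. (R3): 59% × 28% × 59% = 9.7468% of Stonebridge Textiles S.p.A.
Chain via Quarry Industries Corp. → Crosswind Partners LP (R3): 34% × 23% × 13% = 1.0166% of Stonebridge Textiles S.p.A.
Direct interest in Stonebridge Textiles S.p.A: 9%.
Aggregating (R1): 4.165% + 9.7468% + 1.0166% + 9% = 23.9284%.

23.9284%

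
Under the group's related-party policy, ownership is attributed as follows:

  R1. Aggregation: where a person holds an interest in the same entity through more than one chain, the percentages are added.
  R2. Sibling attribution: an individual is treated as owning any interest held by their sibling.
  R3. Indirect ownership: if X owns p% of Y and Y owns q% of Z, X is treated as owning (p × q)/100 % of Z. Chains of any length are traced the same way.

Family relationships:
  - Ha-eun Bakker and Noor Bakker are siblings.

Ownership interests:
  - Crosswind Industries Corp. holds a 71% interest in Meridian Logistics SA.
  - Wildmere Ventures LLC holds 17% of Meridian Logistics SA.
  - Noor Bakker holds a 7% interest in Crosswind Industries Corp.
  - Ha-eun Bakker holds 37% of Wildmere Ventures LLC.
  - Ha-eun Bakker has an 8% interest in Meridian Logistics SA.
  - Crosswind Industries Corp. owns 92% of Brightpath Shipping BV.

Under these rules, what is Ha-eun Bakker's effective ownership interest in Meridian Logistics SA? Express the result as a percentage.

19.26%

By sibling attribution (R2), Ha-eun Bakker is treated as owning Noor Bakker's 7% interest in Crosswind Industries Corp.
Chain via Wildmere Ventures LLC (R3): 37% × 17% = 6.29% of Meridian Logistics SA.
Direct interest in Meridian Logistics SA: 8%.
Chain via Crosswind Industries Corp. (R3): 7% × 71% = 4.97% of Meridian Logistics SA.
Aggregating (R1): 6.29% + 8% + 4.97% = 19.26%.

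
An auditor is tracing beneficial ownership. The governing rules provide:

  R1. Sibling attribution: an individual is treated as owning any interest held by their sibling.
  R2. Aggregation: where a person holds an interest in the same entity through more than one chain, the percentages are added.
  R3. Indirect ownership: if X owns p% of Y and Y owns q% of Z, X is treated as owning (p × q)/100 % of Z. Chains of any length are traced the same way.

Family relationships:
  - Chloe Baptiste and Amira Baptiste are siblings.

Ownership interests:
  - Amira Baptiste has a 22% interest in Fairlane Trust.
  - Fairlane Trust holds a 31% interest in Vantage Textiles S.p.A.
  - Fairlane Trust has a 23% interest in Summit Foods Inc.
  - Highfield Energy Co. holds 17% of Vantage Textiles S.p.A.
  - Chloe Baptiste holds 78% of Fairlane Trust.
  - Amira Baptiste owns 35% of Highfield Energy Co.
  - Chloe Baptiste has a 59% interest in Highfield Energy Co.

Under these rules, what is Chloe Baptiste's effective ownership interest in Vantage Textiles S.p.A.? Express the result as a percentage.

By sibling attribution (R1), Chloe Baptiste is treated as also owning Amira Baptiste's interest in Fairlane Trust, giving 78% + 22% = 100%.
By sibling attribution (R1), Chloe Baptiste is treated as also owning Amira Baptiste's interest in Highfield Energy Co, giving 59% + 35% = 94%.
Chain via Fairlane Trust (R3): 100% × 31% = 31% of Vantage Textiles S.p.A.
Chain via Highfield Energy Co. (R3): 94% × 17% = 15.98% of Vantage Textiles S.p.A.
Aggregating (R2): 31% + 15.98% = 46.98%.

46.98%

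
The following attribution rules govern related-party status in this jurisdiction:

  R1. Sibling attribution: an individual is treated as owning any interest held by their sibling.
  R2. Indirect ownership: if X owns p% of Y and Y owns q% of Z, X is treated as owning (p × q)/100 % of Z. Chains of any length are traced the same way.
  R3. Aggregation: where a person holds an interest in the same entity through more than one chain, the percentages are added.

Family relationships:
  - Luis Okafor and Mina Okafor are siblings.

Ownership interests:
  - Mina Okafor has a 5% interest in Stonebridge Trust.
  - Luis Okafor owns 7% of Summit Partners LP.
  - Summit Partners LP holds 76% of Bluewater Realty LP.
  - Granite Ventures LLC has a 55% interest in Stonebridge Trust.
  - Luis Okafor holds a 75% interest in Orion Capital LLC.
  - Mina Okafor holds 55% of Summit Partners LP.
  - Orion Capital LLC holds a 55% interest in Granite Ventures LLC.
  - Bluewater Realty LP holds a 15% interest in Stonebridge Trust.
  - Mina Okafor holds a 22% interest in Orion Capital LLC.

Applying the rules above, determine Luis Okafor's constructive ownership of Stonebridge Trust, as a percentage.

By sibling attribution (R1), Luis Okafor is treated as also owning Mina Okafor's interest in Orion Capital LLC, giving 75% + 22% = 97%.
By sibling attribution (R1), Luis Okafor is treated as also owning Mina Okafor's interest in Summit Partners LP, giving 7% + 55% = 62%.
By sibling attribution (R1), Luis Okafor is treated as owning Mina Okafor's 5% interest in Stonebridge Trust.
Chain via Orion Capital LLC → Granite Ventures LLC (R2): 97% × 55% × 55% = 29.3425% of Stonebridge Trust.
Chain via Summit Partners LP → Bluewater Realty LP (R2): 62% × 76% × 15% = 7.068% of Stonebridge Trust.
Direct interest in Stonebridge Trust: 5%.
Aggregating (R3): 29.3425% + 7.068% + 5% = 41.4105%.

41.4105%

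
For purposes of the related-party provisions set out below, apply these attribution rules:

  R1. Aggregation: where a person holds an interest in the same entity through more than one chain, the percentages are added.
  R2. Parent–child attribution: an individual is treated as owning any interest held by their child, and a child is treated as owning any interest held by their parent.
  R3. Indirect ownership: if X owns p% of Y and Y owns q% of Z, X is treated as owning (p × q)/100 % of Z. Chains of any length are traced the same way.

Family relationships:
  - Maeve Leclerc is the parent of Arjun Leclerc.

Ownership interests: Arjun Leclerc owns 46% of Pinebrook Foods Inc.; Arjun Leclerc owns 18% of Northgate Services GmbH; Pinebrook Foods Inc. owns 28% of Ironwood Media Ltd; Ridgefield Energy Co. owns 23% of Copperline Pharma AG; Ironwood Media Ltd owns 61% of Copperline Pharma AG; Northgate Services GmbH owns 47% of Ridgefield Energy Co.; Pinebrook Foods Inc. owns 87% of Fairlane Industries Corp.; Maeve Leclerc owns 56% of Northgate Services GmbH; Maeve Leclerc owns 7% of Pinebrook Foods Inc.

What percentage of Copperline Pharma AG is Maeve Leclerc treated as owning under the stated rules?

17.0518%

By parent–child attribution (R2), Maeve Leclerc is treated as also owning Arjun Leclerc's interest in Pinebrook Foods Inc, giving 7% + 46% = 53%.
By parent–child attribution (R2), Maeve Leclerc is treated as also owning Arjun Leclerc's interest in Northgate Services GmbH, giving 56% + 18% = 74%.
Chain via Pinebrook Foods Inc. → Ironwood Media Ltd (R3): 53% × 28% × 61% = 9.0524% of Copperline Pharma AG.
Chain via Northgate Services GmbH → Ridgefield Energy Co. (R3): 74% × 47% × 23% = 7.9994% of Copperline Pharma AG.
Aggregating (R1): 9.0524% + 7.9994% = 17.0518%.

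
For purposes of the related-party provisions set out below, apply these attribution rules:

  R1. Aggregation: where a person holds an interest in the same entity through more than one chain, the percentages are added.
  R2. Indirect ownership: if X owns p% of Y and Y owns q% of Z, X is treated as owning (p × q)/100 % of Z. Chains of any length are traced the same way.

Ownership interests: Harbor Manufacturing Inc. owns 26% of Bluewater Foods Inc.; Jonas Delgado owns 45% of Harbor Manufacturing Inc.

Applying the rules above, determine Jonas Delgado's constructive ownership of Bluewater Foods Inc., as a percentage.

Chain via Harbor Manufacturing Inc. (R2): 45% × 26% = 11.7% of Bluewater Foods Inc.

11.7%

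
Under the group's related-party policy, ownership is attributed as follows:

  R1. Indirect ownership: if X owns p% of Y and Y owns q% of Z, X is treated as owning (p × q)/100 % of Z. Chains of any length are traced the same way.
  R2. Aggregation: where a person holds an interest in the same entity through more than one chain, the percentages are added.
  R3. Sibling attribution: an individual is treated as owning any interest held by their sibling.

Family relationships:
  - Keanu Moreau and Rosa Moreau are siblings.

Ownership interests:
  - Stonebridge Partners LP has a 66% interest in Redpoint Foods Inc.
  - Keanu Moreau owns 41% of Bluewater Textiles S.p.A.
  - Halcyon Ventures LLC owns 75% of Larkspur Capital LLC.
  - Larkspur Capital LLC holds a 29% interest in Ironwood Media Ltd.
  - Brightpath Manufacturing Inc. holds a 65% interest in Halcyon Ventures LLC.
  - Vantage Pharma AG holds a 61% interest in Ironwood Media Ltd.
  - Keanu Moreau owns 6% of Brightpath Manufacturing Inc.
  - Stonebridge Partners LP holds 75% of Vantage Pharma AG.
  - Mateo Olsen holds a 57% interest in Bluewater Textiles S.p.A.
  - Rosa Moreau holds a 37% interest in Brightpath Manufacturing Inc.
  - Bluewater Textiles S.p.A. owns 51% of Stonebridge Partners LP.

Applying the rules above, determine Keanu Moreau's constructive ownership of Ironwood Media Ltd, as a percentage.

15.64545%

By sibling attribution (R3), Keanu Moreau is treated as also owning Rosa Moreau's interest in Brightpath Manufacturing Inc, giving 6% + 37% = 43%.
Chain via Brightpath Manufacturing Inc. → Halcyon Ventures LLC → Larkspur Capital LLC (R1): 43% × 65% × 75% × 29% = 6.079125% of Ironwood Media Ltd.
Chain via Bluewater Textiles S.p.A. → Stonebridge Partners LP → Vantage Pharma AG (R1): 41% × 51% × 75% × 61% = 9.566325% of Ironwood Media Ltd.
Aggregating (R2): 6.079125% + 9.566325% = 15.64545%.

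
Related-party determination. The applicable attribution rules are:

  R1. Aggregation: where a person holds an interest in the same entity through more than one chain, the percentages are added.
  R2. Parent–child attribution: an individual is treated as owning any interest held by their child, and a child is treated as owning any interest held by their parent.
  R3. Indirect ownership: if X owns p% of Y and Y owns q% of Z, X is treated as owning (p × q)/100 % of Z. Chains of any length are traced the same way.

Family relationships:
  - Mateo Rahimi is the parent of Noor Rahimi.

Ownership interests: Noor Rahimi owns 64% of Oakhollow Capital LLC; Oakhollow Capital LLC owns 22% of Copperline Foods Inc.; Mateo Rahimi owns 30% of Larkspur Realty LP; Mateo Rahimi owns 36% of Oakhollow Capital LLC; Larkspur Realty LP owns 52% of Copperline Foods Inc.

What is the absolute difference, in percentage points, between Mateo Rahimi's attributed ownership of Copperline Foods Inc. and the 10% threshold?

27.6

By parent–child attribution (R2), Mateo Rahimi is treated as also owning Noor Rahimi's interest in Oakhollow Capital LLC, giving 36% + 64% = 100%.
Chain via Larkspur Realty LP (R3): 30% × 52% = 15.6% of Copperline Foods Inc.
Chain via Oakhollow Capital LLC (R3): 100% × 22% = 22% of Copperline Foods Inc.
Aggregating (R1): 15.6% + 22% = 37.6%.
37.6% exceeds the 10% threshold by 27.6 percentage points.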